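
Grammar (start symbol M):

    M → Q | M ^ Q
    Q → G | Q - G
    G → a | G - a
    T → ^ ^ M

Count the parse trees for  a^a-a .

2

Parse trees for a^a-a:
  [M [M [Q [G a]]] ^ [Q [G [G a] - a]]]
  [M [M [Q [G a]]] ^ [Q [Q [G a]] - [G a]]]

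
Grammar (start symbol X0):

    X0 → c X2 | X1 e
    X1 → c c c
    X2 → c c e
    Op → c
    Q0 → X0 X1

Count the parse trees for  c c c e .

2

Parse trees for c c c e:
  [X0 c [X2 c c e]]
  [X0 [X1 c c c] e]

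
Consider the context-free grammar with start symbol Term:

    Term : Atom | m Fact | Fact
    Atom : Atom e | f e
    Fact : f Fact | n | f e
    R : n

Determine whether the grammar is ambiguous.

Ambiguous

Witness: f e

Derivation 1: Term ⇒ Atom ⇒ f e
Derivation 2: Term ⇒ Fact ⇒ f e

Two distinct leftmost derivations for the same string.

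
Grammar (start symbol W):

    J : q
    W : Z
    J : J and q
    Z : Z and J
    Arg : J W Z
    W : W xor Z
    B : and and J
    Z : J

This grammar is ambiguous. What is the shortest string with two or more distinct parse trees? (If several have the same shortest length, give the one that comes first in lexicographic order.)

length 1: no string has ≥2 trees
length 3: q and q has 2 parse trees

Two derivations of q and q:
  W ⇒ Z ⇒ Z and J ⇒ J and J ⇒ q and J ⇒ q and q
  W ⇒ Z ⇒ J ⇒ J and q ⇒ q and q

q and q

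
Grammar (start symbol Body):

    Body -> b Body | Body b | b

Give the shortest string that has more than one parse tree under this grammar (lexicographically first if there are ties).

b b

length 1: no string has ≥2 trees
length 2: b b has 2 parse trees

Two derivations of b b:
  Body ⇒ b Body ⇒ b b
  Body ⇒ Body b ⇒ b b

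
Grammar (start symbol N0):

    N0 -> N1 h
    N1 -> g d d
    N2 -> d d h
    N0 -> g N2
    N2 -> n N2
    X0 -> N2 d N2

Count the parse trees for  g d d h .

Parse trees for g d d h:
  [N0 [N1 g d d] h]
  [N0 g [N2 d d h]]

2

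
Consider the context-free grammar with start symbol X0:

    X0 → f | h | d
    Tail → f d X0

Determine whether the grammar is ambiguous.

Only X0 is reachable from X0; ignoring the rest: Restricted to the reachable nonterminals, every rule has the form A → t or A → t B, and no two rules for the same A share a first terminal. The grammar encodes a DFA — one run per string.

Unambiguous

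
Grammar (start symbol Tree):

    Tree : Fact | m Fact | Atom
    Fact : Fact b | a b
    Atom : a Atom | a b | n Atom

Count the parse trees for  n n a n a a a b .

Parse trees for n n a n a a a b:
  [Tree [Atom n [Atom n [Atom a [Atom n [Atom a [Atom a [Atom a b]]]]]]]]

1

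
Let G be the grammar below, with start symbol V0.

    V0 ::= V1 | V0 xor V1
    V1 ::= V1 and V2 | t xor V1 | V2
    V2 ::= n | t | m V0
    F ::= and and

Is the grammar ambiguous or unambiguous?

Witness: t xor n

Derivation 1: V0 ⇒ V1 ⇒ t xor V1 ⇒ t xor V2 ⇒ t xor n
Derivation 2: V0 ⇒ V0 xor V1 ⇒ V1 xor V1 ⇒ V2 xor V1 ⇒ t xor V1 ⇒ t xor V2 ⇒ t xor n

Two distinct leftmost derivations for the same string.

Ambiguous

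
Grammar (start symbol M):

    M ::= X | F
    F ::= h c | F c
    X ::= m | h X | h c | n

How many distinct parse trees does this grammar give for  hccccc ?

Parse trees for hccccc:
  [M [F [F [F [F [F h c] c] c] c] c]]

1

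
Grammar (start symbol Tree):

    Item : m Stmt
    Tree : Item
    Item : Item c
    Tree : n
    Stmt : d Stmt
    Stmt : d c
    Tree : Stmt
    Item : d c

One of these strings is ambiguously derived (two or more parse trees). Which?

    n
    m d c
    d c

n: 1 tree
m d c: 1 tree
d c: 2 trees

d c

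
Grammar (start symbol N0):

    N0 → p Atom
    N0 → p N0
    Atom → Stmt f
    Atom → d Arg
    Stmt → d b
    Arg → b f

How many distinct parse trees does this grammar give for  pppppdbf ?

2

Parse trees for pppppdbf:
  [N0 p [N0 p [N0 p [N0 p [N0 p [Atom [Stmt d b] f]]]]]]
  [N0 p [N0 p [N0 p [N0 p [N0 p [Atom d [Arg b f]]]]]]]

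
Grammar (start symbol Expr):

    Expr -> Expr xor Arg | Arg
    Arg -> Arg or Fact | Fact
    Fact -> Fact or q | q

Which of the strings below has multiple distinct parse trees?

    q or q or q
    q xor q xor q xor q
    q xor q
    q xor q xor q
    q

q or q or q

q or q or q: 4 trees
q xor q xor q xor q: 1 tree
q xor q: 1 tree
q xor q xor q: 1 tree
q: 1 tree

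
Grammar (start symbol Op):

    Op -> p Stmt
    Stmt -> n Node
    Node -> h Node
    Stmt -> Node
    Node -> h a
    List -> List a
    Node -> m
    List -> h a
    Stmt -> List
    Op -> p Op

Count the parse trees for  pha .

2

Parse trees for pha:
  [Op p [Stmt [Node h a]]]
  [Op p [Stmt [List h a]]]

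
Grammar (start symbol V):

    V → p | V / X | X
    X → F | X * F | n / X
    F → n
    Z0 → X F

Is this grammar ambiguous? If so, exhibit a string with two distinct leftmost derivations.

Witness: n / n

Derivation 1: V ⇒ V / X ⇒ X / X ⇒ F / X ⇒ n / X ⇒ n / F ⇒ n / n
Derivation 2: V ⇒ X ⇒ n / X ⇒ n / F ⇒ n / n

Two distinct leftmost derivations for the same string.

Ambiguous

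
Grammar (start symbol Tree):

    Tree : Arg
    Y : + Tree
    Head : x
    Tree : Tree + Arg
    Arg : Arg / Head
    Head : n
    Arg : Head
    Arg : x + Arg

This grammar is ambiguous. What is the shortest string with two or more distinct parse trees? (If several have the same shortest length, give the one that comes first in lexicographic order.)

length 1: no string has ≥2 trees
length 3: x + n has 2 parse trees

Two derivations of x + n:
  Tree ⇒ Arg ⇒ x + Arg ⇒ x + Head ⇒ x + n
  Tree ⇒ Tree + Arg ⇒ Arg + Arg ⇒ Head + Arg ⇒ x + Arg ⇒ x + Head ⇒ x + n

x + n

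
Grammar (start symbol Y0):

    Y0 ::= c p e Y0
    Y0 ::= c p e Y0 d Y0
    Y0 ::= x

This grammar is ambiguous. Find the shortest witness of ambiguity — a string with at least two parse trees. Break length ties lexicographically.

c p e c p e x d x

length 1: no string has ≥2 trees
length 4: no string has ≥2 trees
length 6: no string has ≥2 trees
length 7: no string has ≥2 trees
length 9: c p e c p e x d x has 2 parse trees

Two derivations of c p e c p e x d x:
  Y0 ⇒ c p e Y0 ⇒ c p e c p e Y0 d Y0 ⇒ c p e c p e x d Y0 ⇒ c p e c p e x d x
  Y0 ⇒ c p e Y0 d Y0 ⇒ c p e c p e Y0 d Y0 ⇒ c p e c p e x d Y0 ⇒ c p e c p e x d x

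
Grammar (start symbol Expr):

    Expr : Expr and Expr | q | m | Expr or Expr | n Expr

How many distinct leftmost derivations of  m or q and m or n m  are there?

5

Parse trees for m or q and m or n m:
  [Expr [Expr [Expr m] or [Expr q]] and [Expr [Expr m] or [Expr n [Expr m]]]]
  [Expr [Expr m] or [Expr [Expr q] and [Expr [Expr m] or [Expr n [Expr m]]]]]
  [Expr [Expr m] or [Expr [Expr [Expr q] and [Expr m]] or [Expr n [Expr m]]]]
  [Expr [Expr [Expr [Expr m] or [Expr q]] and [Expr m]] or [Expr n [Expr m]]]
  [Expr [Expr [Expr m] or [Expr [Expr q] and [Expr m]]] or [Expr n [Expr m]]]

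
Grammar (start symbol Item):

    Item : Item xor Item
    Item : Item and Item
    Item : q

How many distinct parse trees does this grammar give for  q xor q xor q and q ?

Parse trees for q xor q xor q and q:
  [Item [Item q] xor [Item [Item q] xor [Item [Item q] and [Item q]]]]
  [Item [Item q] xor [Item [Item [Item q] xor [Item q]] and [Item q]]]
  [Item [Item [Item q] xor [Item q]] xor [Item [Item q] and [Item q]]]
  [Item [Item [Item q] xor [Item [Item q] xor [Item q]]] and [Item q]]
  [Item [Item [Item [Item q] xor [Item q]] xor [Item q]] and [Item q]]

5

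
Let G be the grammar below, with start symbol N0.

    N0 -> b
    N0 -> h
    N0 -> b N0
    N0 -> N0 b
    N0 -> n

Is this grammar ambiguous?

Ambiguous

Witness: b b

Derivation 1: N0 ⇒ b N0 ⇒ b b
Derivation 2: N0 ⇒ N0 b ⇒ b b

Two distinct leftmost derivations for the same string.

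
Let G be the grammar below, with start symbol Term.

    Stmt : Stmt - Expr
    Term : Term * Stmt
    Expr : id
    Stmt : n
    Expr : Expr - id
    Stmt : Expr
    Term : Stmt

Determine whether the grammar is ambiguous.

Witness: id - id

Derivation 1: Term ⇒ Stmt ⇒ Stmt - Expr ⇒ Expr - Expr ⇒ id - Expr ⇒ id - id
Derivation 2: Term ⇒ Stmt ⇒ Expr ⇒ Expr - id ⇒ id - id

Two distinct leftmost derivations for the same string.

Ambiguous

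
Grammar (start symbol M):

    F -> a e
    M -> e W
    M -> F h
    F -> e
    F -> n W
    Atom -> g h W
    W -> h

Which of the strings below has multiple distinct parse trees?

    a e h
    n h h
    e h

a e h: 1 tree
n h h: 1 tree
e h: 2 trees

e h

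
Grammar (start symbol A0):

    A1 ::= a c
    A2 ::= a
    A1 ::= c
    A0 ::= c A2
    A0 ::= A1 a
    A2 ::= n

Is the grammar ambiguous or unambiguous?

Witness: c a

Derivation 1: A0 ⇒ c A2 ⇒ c a
Derivation 2: A0 ⇒ A1 a ⇒ c a

Two distinct leftmost derivations for the same string.

Ambiguous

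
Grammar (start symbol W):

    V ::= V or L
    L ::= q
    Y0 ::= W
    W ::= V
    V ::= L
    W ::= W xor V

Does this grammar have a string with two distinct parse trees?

Unambiguous

(Y0 is unreachable from W, so its rules don't affect L(W).) W → W xor V | V  ;  V → V or L | L  — a left-associative chain with L at the bottom. Each string factors uniquely by precedence.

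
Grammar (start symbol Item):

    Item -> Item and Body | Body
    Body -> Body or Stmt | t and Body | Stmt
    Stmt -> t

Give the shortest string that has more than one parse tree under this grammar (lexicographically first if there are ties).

t and t

length 1: no string has ≥2 trees
length 3: t and t has 2 parse trees

Two derivations of t and t:
  Item ⇒ Item and Body ⇒ Body and Body ⇒ Stmt and Body ⇒ t and Body ⇒ t and Stmt ⇒ t and t
  Item ⇒ Body ⇒ t and Body ⇒ t and Stmt ⇒ t and t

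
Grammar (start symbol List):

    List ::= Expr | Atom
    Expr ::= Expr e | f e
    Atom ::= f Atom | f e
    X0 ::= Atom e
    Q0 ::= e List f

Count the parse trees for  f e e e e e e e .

1

Parse trees for f e e e e e e e:
  [List [Expr [Expr [Expr [Expr [Expr [Expr [Expr f e] e] e] e] e] e] e]]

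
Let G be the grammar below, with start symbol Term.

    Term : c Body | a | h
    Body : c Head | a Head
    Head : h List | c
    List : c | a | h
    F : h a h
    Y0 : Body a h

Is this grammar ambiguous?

(F, Y0 are unreachable from Term, so their rules don't affect L(Term).) The reachable rules are right-linear with at most one rule per (nonterminal, next-terminal) pair. Each input token forces the next rule, so parsing is deterministic.

Unambiguous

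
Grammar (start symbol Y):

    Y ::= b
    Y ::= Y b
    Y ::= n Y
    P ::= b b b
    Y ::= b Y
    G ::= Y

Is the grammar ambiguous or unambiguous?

Witness: b b

Derivation 1: Y ⇒ Y b ⇒ b b
Derivation 2: Y ⇒ b Y ⇒ b b

Two distinct leftmost derivations for the same string.

Ambiguous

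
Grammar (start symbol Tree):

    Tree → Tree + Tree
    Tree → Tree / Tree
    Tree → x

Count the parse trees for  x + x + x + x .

Parse trees for x + x + x + x:
  [Tree [Tree x] + [Tree [Tree x] + [Tree [Tree x] + [Tree x]]]]
  [Tree [Tree x] + [Tree [Tree [Tree x] + [Tree x]] + [Tree x]]]
  [Tree [Tree [Tree x] + [Tree x]] + [Tree [Tree x] + [Tree x]]]
  [Tree [Tree [Tree x] + [Tree [Tree x] + [Tree x]]] + [Tree x]]
  [Tree [Tree [Tree [Tree x] + [Tree x]] + [Tree x]] + [Tree x]]

5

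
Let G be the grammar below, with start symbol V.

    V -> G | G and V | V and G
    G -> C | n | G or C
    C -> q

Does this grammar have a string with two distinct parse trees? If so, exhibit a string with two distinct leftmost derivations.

Witness: n and n

Derivation 1: V ⇒ G and V ⇒ n and V ⇒ n and G ⇒ n and n
Derivation 2: V ⇒ V and G ⇒ G and G ⇒ n and G ⇒ n and n

Two distinct leftmost derivations for the same string.

Ambiguous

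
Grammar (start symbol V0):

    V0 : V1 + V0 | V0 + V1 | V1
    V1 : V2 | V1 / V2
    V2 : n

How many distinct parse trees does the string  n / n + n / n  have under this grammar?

Parse trees for n / n + n / n:
  [V0 [V1 [V1 [V2 n]] / [V2 n]] + [V0 [V1 [V1 [V2 n]] / [V2 n]]]]
  [V0 [V0 [V1 [V1 [V2 n]] / [V2 n]]] + [V1 [V1 [V2 n]] / [V2 n]]]

2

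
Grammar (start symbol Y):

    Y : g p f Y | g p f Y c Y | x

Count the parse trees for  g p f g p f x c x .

2

Parse trees for g p f g p f x c x:
  [Y g p f [Y g p f [Y x] c [Y x]]]
  [Y g p f [Y g p f [Y x]] c [Y x]]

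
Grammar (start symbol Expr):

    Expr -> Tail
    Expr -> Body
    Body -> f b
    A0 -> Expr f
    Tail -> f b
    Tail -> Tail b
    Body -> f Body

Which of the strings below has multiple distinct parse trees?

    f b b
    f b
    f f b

f b

f b b: 1 tree
f b: 2 trees
f f b: 1 tree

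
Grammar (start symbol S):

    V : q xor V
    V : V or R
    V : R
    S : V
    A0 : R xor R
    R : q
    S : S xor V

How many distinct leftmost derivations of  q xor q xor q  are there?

Parse trees for q xor q xor q:
  [S [V q xor [V q xor [V [R q]]]]]
  [S [S [V [R q]]] xor [V q xor [V [R q]]]]
  [S [S [V q xor [V [R q]]]] xor [V [R q]]]
  [S [S [S [V [R q]]] xor [V [R q]]] xor [V [R q]]]

4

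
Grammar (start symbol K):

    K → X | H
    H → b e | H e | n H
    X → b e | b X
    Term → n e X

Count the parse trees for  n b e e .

2

Parse trees for n b e e:
  [K [H [H n [H b e]] e]]
  [K [H n [H [H b e] e]]]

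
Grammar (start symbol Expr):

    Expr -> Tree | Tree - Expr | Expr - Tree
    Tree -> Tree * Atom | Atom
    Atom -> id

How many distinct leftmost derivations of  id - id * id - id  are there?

4

Parse trees for id - id * id - id:
  [Expr [Tree [Atom id]] - [Expr [Tree [Tree [Atom id]] * [Atom id]] - [Expr [Tree [Atom id]]]]]
  [Expr [Tree [Atom id]] - [Expr [Expr [Tree [Tree [Atom id]] * [Atom id]]] - [Tree [Atom id]]]]
  [Expr [Expr [Tree [Atom id]] - [Expr [Tree [Tree [Atom id]] * [Atom id]]]] - [Tree [Atom id]]]
  [Expr [Expr [Expr [Tree [Atom id]]] - [Tree [Tree [Atom id]] * [Atom id]]] - [Tree [Atom id]]]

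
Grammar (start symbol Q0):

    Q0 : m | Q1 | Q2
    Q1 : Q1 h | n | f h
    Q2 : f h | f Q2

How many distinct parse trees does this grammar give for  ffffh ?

Parse trees for ffffh:
  [Q0 [Q2 f [Q2 f [Q2 f [Q2 f h]]]]]

1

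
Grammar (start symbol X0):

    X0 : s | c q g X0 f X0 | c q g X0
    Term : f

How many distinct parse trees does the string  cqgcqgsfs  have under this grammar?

Parse trees for cqgcqgsfs:
  [X0 c q g [X0 c q g [X0 s]] f [X0 s]]
  [X0 c q g [X0 c q g [X0 s] f [X0 s]]]

2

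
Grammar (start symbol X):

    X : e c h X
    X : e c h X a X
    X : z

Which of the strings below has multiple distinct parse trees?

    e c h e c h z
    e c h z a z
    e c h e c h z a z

e c h e c h z: 1 tree
e c h z a z: 1 tree
e c h e c h z a z: 2 trees

e c h e c h z a z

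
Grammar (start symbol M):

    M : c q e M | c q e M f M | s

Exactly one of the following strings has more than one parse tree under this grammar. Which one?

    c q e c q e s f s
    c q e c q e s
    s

c q e c q e s f s: 2 trees
c q e c q e s: 1 tree
s: 1 tree

c q e c q e s f s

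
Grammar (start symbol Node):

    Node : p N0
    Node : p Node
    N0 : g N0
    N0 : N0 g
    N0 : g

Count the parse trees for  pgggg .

Parse trees for pgggg:
  [Node p [N0 g [N0 g [N0 g [N0 g]]]]]
  [Node p [N0 g [N0 g [N0 [N0 g] g]]]]
  [Node p [N0 g [N0 [N0 g [N0 g]] g]]]
  [Node p [N0 g [N0 [N0 [N0 g] g] g]]]
  [Node p [N0 [N0 g [N0 g [N0 g]]] g]]
  [Node p [N0 [N0 g [N0 [N0 g] g]] g]]
  [Node p [N0 [N0 [N0 g [N0 g]] g] g]]
  [Node p [N0 [N0 [N0 [N0 g] g] g] g]]

8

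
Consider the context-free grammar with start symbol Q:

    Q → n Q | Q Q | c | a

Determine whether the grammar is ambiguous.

Witness: a a a

Derivation 1: Q ⇒ Q Q ⇒ Q Q Q ⇒ a Q Q ⇒ a a Q ⇒ a a a
Derivation 2: Q ⇒ Q Q ⇒ a Q ⇒ a Q Q ⇒ a a Q ⇒ a a a

Two distinct leftmost derivations for the same string.

Ambiguous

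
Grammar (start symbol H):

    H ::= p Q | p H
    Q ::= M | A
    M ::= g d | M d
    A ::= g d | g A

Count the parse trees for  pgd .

2

Parse trees for pgd:
  [H p [Q [M g d]]]
  [H p [Q [A g d]]]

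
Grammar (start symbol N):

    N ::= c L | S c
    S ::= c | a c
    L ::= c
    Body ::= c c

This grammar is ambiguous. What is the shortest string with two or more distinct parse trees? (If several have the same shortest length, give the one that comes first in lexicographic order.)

length 2: c c has 2 parse trees

Two derivations of c c:
  N ⇒ c L ⇒ c c
  N ⇒ S c ⇒ c c

c c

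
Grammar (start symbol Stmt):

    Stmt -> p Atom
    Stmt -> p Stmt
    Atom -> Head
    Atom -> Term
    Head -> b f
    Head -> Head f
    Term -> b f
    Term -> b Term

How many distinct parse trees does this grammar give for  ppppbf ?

Parse trees for ppppbf:
  [Stmt p [Stmt p [Stmt p [Stmt p [Atom [Head b f]]]]]]
  [Stmt p [Stmt p [Stmt p [Stmt p [Atom [Term b f]]]]]]

2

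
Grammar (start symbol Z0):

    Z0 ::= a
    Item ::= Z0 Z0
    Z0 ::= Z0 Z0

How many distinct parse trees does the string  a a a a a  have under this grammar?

Parse trees for a a a a a (showing first 6 of 14):
  [Z0 [Z0 a] [Z0 [Z0 a] [Z0 [Z0 a] [Z0 [Z0 a] [Z0 a]]]]]
  [Z0 [Z0 a] [Z0 [Z0 a] [Z0 [Z0 [Z0 a] [Z0 a]] [Z0 a]]]]
  [Z0 [Z0 a] [Z0 [Z0 [Z0 a] [Z0 a]] [Z0 [Z0 a] [Z0 a]]]]
  [Z0 [Z0 a] [Z0 [Z0 [Z0 a] [Z0 [Z0 a] [Z0 a]]] [Z0 a]]]
  [Z0 [Z0 a] [Z0 [Z0 [Z0 [Z0 a] [Z0 a]] [Z0 a]] [Z0 a]]]
  [Z0 [Z0 [Z0 a] [Z0 a]] [Z0 [Z0 a] [Z0 [Z0 a] [Z0 a]]]]

14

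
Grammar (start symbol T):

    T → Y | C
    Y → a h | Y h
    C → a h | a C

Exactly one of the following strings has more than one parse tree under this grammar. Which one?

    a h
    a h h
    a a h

a h

a h: 2 trees
a h h: 1 tree
a a h: 1 tree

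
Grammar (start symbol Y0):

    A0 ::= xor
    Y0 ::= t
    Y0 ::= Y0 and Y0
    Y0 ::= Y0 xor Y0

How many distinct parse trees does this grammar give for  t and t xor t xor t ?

5

Parse trees for t and t xor t xor t:
  [Y0 [Y0 t] and [Y0 [Y0 t] xor [Y0 [Y0 t] xor [Y0 t]]]]
  [Y0 [Y0 t] and [Y0 [Y0 [Y0 t] xor [Y0 t]] xor [Y0 t]]]
  [Y0 [Y0 [Y0 t] and [Y0 t]] xor [Y0 [Y0 t] xor [Y0 t]]]
  [Y0 [Y0 [Y0 t] and [Y0 [Y0 t] xor [Y0 t]]] xor [Y0 t]]
  [Y0 [Y0 [Y0 [Y0 t] and [Y0 t]] xor [Y0 t]] xor [Y0 t]]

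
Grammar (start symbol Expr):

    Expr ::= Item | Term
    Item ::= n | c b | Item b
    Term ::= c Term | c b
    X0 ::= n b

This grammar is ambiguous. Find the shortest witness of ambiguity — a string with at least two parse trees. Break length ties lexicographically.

c b

length 1: no string has ≥2 trees
length 2: c b has 2 parse trees

Two derivations of c b:
  Expr ⇒ Item ⇒ c b
  Expr ⇒ Term ⇒ c b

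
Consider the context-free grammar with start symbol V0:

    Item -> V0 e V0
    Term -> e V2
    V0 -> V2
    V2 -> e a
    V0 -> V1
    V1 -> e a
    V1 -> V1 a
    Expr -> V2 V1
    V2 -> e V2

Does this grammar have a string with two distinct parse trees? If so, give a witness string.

Ambiguous

Witness: e a

Derivation 1: V0 ⇒ V2 ⇒ e a
Derivation 2: V0 ⇒ V1 ⇒ e a

Two distinct leftmost derivations for the same string.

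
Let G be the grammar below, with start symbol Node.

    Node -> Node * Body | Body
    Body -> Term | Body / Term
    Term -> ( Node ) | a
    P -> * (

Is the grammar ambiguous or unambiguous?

(P is unreachable from Node, so its rules don't affect L(Node).) The grammar is stratified — Node handles '*' (left-recursive), Body handles '/', Term atoms. Each operator has a fixed associativity and precedence level, so every string has one parse.

Unambiguous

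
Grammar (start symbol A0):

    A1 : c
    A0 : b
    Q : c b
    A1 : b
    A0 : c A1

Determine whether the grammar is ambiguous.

Only A0, A1 are reachable from A0; ignoring the rest: The reachable rules are right-linear with at most one rule per (nonterminal, next-terminal) pair. Each input token forces the next rule, so parsing is deterministic.

Unambiguous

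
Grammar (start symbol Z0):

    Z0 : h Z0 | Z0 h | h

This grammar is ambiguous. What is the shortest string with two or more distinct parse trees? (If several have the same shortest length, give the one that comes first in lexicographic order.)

length 1: no string has ≥2 trees
length 2: h h has 2 parse trees

Two derivations of h h:
  Z0 ⇒ h Z0 ⇒ h h
  Z0 ⇒ Z0 h ⇒ h h

h h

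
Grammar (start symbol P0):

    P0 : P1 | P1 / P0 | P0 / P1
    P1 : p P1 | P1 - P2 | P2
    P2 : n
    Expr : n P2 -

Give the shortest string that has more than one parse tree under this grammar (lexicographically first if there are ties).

length 1: no string has ≥2 trees
length 2: no string has ≥2 trees
length 3: n / n has 2 parse trees

Two derivations of n / n:
  P0 ⇒ P1 / P0 ⇒ P2 / P0 ⇒ n / P0 ⇒ n / P1 ⇒ n / P2 ⇒ n / n
  P0 ⇒ P0 / P1 ⇒ P1 / P1 ⇒ P2 / P1 ⇒ n / P1 ⇒ n / P2 ⇒ n / n

n / n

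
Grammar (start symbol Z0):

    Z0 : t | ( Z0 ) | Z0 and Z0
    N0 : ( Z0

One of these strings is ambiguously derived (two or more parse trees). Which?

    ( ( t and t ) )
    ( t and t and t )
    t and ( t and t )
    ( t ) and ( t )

( ( t and t ) ): 1 tree
( t and t and t ): 2 trees
t and ( t and t ): 1 tree
( t ) and ( t ): 1 tree

( t and t and t )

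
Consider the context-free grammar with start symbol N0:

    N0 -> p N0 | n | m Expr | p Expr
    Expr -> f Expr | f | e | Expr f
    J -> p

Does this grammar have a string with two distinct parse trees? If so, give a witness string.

Witness: m f f

Derivation 1: N0 ⇒ m Expr ⇒ m f Expr ⇒ m f f
Derivation 2: N0 ⇒ m Expr ⇒ m Expr f ⇒ m f f

Two distinct leftmost derivations for the same string.

Ambiguous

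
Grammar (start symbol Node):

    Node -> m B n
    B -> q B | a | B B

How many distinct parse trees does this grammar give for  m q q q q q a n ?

Parse trees for m q q q q q a n:
  [Node m [B q [B q [B q [B q [B q [B a]]]]]] n]

1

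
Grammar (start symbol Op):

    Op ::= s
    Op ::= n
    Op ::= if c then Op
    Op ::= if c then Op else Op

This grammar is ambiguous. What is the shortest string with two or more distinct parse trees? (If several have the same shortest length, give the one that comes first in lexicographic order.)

if c then if c then n else n

length 1: no string has ≥2 trees
length 4: no string has ≥2 trees
length 6: no string has ≥2 trees
length 7: no string has ≥2 trees
length 9: if c then if c then n else n has 2 parse trees

Two derivations of if c then if c then n else n:
  Op ⇒ if c then Op ⇒ if c then if c then Op else Op ⇒ if c then if c then n else Op ⇒ if c then if c then n else n
  Op ⇒ if c then Op else Op ⇒ if c then if c then Op else Op ⇒ if c then if c then n else Op ⇒ if c then if c then n else n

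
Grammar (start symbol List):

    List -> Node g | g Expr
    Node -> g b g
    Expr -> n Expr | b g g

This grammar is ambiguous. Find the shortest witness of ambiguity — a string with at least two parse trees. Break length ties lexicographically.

g b g g

length 4: g b g g has 2 parse trees

Two derivations of g b g g:
  List ⇒ Node g ⇒ g b g g
  List ⇒ g Expr ⇒ g b g g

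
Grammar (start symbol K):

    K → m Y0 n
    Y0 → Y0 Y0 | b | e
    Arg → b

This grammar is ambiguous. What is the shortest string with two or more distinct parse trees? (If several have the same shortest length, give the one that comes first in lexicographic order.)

m b b b n

length 3: no string has ≥2 trees
length 4: no string has ≥2 trees
length 5: m b b b n has 2 parse trees

Two derivations of m b b b n:
  K ⇒ m Y0 n ⇒ m Y0 Y0 n ⇒ m Y0 Y0 Y0 n ⇒ m b Y0 Y0 n ⇒ m b b Y0 n ⇒ m b b b n
  K ⇒ m Y0 n ⇒ m Y0 Y0 n ⇒ m b Y0 n ⇒ m b Y0 Y0 n ⇒ m b b Y0 n ⇒ m b b b n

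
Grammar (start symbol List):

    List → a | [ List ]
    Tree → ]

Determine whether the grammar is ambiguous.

Unambiguous

(Tree is unreachable from List, so its rules don't affect L(List).) Each string is a nest of matched brackets around a single atom. An opening bracket forces the recursive rule; an atom forces the base rule.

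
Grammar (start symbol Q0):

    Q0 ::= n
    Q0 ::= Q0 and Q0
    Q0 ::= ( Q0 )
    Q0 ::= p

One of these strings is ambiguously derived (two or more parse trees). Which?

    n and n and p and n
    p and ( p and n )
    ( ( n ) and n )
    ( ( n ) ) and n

n and n and p and n: 5 trees
p and ( p and n ): 1 tree
( ( n ) and n ): 1 tree
( ( n ) ) and n: 1 tree

n and n and p and n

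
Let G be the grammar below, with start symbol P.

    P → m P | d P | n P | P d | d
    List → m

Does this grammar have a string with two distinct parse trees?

Witness: d d

Derivation 1: P ⇒ d P ⇒ d d
Derivation 2: P ⇒ P d ⇒ d d

Two distinct leftmost derivations for the same string.

Ambiguous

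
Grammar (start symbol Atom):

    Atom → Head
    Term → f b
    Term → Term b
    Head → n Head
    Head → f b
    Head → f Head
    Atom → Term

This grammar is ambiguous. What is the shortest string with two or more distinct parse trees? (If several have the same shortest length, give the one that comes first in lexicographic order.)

length 2: f b has 2 parse trees

Two derivations of f b:
  Atom ⇒ Head ⇒ f b
  Atom ⇒ Term ⇒ f b

f b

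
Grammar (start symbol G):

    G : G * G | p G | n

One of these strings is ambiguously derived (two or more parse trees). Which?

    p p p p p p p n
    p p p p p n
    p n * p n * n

p p p p p p p n: 1 tree
p p p p p n: 1 tree
p n * p n * n: 7 trees

p n * p n * n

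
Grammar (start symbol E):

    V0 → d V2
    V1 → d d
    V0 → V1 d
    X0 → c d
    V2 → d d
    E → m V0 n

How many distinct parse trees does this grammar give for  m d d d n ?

Parse trees for m d d d n:
  [E m [V0 d [V2 d d]] n]
  [E m [V0 [V1 d d] d] n]

2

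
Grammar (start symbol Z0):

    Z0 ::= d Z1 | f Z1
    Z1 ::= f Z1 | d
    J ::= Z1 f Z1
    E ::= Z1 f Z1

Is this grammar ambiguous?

Unambiguous

Only Z0, Z1 are reachable from Z0; ignoring the rest: The reachable rules are right-linear with at most one rule per (nonterminal, next-terminal) pair. Each input token forces the next rule, so parsing is deterministic.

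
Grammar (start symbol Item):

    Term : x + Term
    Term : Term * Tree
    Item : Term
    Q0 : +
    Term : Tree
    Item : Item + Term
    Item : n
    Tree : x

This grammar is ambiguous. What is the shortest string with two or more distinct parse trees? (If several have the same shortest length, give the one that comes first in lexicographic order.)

x + x

length 1: no string has ≥2 trees
length 3: x + x has 2 parse trees

Two derivations of x + x:
  Item ⇒ Term ⇒ x + Term ⇒ x + Tree ⇒ x + x
  Item ⇒ Item + Term ⇒ Term + Term ⇒ Tree + Term ⇒ x + Term ⇒ x + Tree ⇒ x + x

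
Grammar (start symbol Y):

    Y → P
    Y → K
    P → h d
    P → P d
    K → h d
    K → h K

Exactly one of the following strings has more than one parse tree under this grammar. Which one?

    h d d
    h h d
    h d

h d d: 1 tree
h h d: 1 tree
h d: 2 trees

h d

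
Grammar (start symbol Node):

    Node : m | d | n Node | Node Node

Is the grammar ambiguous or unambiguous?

Ambiguous

Witness: d d d

Derivation 1: Node ⇒ Node Node ⇒ d Node ⇒ d Node Node ⇒ d d Node ⇒ d d d
Derivation 2: Node ⇒ Node Node ⇒ Node Node Node ⇒ d Node Node ⇒ d d Node ⇒ d d d

Two distinct leftmost derivations for the same string.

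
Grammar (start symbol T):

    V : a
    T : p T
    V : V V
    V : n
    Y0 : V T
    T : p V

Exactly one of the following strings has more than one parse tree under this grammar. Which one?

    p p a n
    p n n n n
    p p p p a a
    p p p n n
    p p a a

p p a n: 1 tree
p n n n n: 5 trees
p p p p a a: 1 tree
p p p n n: 1 tree
p p a a: 1 tree

p n n n n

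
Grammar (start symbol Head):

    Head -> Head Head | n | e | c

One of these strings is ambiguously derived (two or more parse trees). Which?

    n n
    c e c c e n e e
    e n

n n: 1 tree
c e c c e n e e: 429 trees
e n: 1 tree

c e c c e n e e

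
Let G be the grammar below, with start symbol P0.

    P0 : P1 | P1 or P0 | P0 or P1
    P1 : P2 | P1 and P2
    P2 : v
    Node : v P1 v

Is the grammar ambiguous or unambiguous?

Ambiguous

Witness: v or v

Derivation 1: P0 ⇒ P1 or P0 ⇒ P2 or P0 ⇒ v or P0 ⇒ v or P1 ⇒ v or P2 ⇒ v or v
Derivation 2: P0 ⇒ P0 or P1 ⇒ P1 or P1 ⇒ P2 or P1 ⇒ v or P1 ⇒ v or P2 ⇒ v or v

Two distinct leftmost derivations for the same string.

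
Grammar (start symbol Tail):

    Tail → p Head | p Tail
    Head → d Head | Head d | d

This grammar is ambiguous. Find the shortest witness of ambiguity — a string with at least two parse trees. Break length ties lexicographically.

p d d

length 2: no string has ≥2 trees
length 3: p d d has 2 parse trees

Two derivations of p d d:
  Tail ⇒ p Head ⇒ p d Head ⇒ p d d
  Tail ⇒ p Head ⇒ p Head d ⇒ p d d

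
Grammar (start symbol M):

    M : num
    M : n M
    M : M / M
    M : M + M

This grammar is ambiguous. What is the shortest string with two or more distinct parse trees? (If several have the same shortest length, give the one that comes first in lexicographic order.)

length 1: no string has ≥2 trees
length 2: no string has ≥2 trees
length 3: no string has ≥2 trees
length 4: n num + num has 2 parse trees

Two derivations of n num + num:
  M ⇒ n M ⇒ n M + M ⇒ n num + M ⇒ n num + num
  M ⇒ M + M ⇒ n M + M ⇒ n num + M ⇒ n num + num

n num + num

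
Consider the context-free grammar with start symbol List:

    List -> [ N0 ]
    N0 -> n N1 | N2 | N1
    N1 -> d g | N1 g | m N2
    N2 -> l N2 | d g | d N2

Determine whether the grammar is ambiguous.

Witness: [ d g ]

Derivation 1: List ⇒ [ N0 ] ⇒ [ N2 ] ⇒ [ d g ]
Derivation 2: List ⇒ [ N0 ] ⇒ [ N1 ] ⇒ [ d g ]

Two distinct leftmost derivations for the same string.

Ambiguous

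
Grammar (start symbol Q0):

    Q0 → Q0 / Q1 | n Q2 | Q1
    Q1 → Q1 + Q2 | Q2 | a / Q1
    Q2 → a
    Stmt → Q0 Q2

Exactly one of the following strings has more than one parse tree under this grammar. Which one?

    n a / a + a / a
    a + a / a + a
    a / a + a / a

a / a + a / a

n a / a + a / a: 1 tree
a + a / a + a: 1 tree
a / a + a / a: 3 trees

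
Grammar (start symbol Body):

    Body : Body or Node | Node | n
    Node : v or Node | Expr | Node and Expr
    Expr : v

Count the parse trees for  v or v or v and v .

7

Parse trees for v or v or v and v:
  [Body [Body [Node [Expr v]]] or [Node v or [Node [Node [Expr v]] and [Expr v]]]]
  [Body [Body [Node [Expr v]]] or [Node [Node v or [Node [Expr v]]] and [Expr v]]]
  [Body [Body [Body [Node [Expr v]]] or [Node [Expr v]]] or [Node [Node [Expr v]] and [Expr v]]]
  [Body [Body [Node v or [Node [Expr v]]]] or [Node [Node [Expr v]] and [Expr v]]]
  [Body [Node v or [Node v or [Node [Node [Expr v]] and [Expr v]]]]]
  [Body [Node v or [Node [Node v or [Node [Expr v]]] and [Expr v]]]]
  [Body [Node [Node v or [Node v or [Node [Expr v]]]] and [Expr v]]]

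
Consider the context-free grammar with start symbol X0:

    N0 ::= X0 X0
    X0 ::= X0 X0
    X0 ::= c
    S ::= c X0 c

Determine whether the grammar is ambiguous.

Ambiguous

Witness: c c c

Derivation 1: X0 ⇒ X0 X0 ⇒ X0 X0 X0 ⇒ c X0 X0 ⇒ c c X0 ⇒ c c c
Derivation 2: X0 ⇒ X0 X0 ⇒ c X0 ⇒ c X0 X0 ⇒ c c X0 ⇒ c c c

Two distinct leftmost derivations for the same string.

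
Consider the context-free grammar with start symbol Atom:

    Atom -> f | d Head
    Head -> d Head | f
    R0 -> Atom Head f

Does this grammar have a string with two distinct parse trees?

Unambiguous

Only Atom, Head are reachable from Atom; ignoring the rest: The reachable rules are right-linear with at most one rule per (nonterminal, next-terminal) pair. Each input token forces the next rule, so parsing is deterministic.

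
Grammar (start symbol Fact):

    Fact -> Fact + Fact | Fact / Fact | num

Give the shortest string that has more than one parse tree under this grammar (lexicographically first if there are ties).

num + num + num

length 1: no string has ≥2 trees
length 3: no string has ≥2 trees
length 5: num + num + num has 2 parse trees

Two derivations of num + num + num:
  Fact ⇒ Fact + Fact ⇒ Fact + Fact + Fact ⇒ num + Fact + Fact ⇒ num + num + Fact ⇒ num + num + num
  Fact ⇒ Fact + Fact ⇒ num + Fact ⇒ num + Fact + Fact ⇒ num + num + Fact ⇒ num + num + num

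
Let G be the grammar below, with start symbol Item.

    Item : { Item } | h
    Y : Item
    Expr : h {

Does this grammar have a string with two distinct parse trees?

(Y, Expr are unreachable from Item, so their rules don't affect L(Item).) L(Item) is { openⁿ atom closeⁿ : n ≥ 0 }. The bracket depth fixes n, and the derivation is forced at every step.

Unambiguous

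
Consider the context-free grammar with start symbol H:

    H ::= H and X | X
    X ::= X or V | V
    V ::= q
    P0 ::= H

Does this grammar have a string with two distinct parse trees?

Only H, X, V are reachable from H; ignoring the rest: H → H and X | X  ;  X → X or V | V  — a left-associative chain with V at the bottom. Each string factors uniquely by precedence.

Unambiguous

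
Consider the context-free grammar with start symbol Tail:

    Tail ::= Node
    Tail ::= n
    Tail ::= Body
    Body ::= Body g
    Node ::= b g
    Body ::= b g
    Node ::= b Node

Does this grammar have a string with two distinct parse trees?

Witness: b g

Derivation 1: Tail ⇒ Node ⇒ b g
Derivation 2: Tail ⇒ Body ⇒ b g

Two distinct leftmost derivations for the same string.

Ambiguous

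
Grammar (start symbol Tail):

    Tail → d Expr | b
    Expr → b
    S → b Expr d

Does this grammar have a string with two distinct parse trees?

(S is unreachable from Tail, so its rules don't affect L(Tail).) Each reachable nonterminal has at most one production per leading terminal, and all productions are right-linear; the derivation is determined token-by-token.

Unambiguous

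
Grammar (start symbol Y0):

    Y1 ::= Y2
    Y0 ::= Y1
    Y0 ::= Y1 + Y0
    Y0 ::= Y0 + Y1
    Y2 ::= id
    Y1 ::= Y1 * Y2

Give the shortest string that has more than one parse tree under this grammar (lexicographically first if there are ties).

length 1: no string has ≥2 trees
length 3: id + id has 2 parse trees

Two derivations of id + id:
  Y0 ⇒ Y1 + Y0 ⇒ Y2 + Y0 ⇒ id + Y0 ⇒ id + Y1 ⇒ id + Y2 ⇒ id + id
  Y0 ⇒ Y0 + Y1 ⇒ Y1 + Y1 ⇒ Y2 + Y1 ⇒ id + Y1 ⇒ id + Y2 ⇒ id + id

id + id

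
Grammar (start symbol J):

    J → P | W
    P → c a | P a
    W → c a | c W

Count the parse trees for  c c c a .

1

Parse trees for c c c a:
  [J [W c [W c [W c a]]]]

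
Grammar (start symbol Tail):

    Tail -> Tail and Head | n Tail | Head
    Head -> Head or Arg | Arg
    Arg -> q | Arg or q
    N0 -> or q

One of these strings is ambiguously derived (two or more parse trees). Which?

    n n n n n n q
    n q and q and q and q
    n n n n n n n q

n n n n n n q: 1 tree
n q and q and q and q: 4 trees
n n n n n n n q: 1 tree

n q and q and q and q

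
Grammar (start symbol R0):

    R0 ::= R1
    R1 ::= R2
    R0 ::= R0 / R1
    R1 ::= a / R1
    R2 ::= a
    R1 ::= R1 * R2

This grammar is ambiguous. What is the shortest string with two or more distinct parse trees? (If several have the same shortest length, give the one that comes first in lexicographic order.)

length 1: no string has ≥2 trees
length 3: a / a has 2 parse trees

Two derivations of a / a:
  R0 ⇒ R1 ⇒ a / R1 ⇒ a / R2 ⇒ a / a
  R0 ⇒ R0 / R1 ⇒ R1 / R1 ⇒ R2 / R1 ⇒ a / R1 ⇒ a / R2 ⇒ a / a

a / a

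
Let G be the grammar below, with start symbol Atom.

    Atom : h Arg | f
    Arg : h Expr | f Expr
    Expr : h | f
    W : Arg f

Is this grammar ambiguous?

Only Atom, Arg, Expr are reachable from Atom; ignoring the rest: The reachable rules are right-linear with at most one rule per (nonterminal, next-terminal) pair. Each input token forces the next rule, so parsing is deterministic.

Unambiguous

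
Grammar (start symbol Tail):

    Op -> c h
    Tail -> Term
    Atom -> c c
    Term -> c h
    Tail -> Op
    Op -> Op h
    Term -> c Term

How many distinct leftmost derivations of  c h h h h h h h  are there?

Parse trees for c h h h h h h h:
  [Tail [Op [Op [Op [Op [Op [Op [Op c h] h] h] h] h] h] h]]

1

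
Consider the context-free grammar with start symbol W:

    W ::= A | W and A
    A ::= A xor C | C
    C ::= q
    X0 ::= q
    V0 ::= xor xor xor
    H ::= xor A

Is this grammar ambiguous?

Unambiguous

Only W, A, C are reachable from W; ignoring the rest: W → W and A | A  ;  A → A xor C | C  — a left-associative chain with C at the bottom. Each string factors uniquely by precedence.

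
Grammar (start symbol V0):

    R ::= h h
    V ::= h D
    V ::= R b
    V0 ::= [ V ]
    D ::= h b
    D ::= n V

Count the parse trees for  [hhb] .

Parse trees for [hhb]:
  [V0 [ [V h [D h b]] ]]
  [V0 [ [V [R h h] b] ]]

2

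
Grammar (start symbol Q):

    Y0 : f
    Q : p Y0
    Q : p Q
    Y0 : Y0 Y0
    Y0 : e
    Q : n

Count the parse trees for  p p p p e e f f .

Parse trees for p p p p e e f f:
  [Q p [Q p [Q p [Q p [Y0 [Y0 e] [Y0 [Y0 e] [Y0 [Y0 f] [Y0 f]]]]]]]]
  [Q p [Q p [Q p [Q p [Y0 [Y0 e] [Y0 [Y0 [Y0 e] [Y0 f]] [Y0 f]]]]]]]
  [Q p [Q p [Q p [Q p [Y0 [Y0 [Y0 e] [Y0 e]] [Y0 [Y0 f] [Y0 f]]]]]]]
  [Q p [Q p [Q p [Q p [Y0 [Y0 [Y0 e] [Y0 [Y0 e] [Y0 f]]] [Y0 f]]]]]]
  [Q p [Q p [Q p [Q p [Y0 [Y0 [Y0 [Y0 e] [Y0 e]] [Y0 f]] [Y0 f]]]]]]

5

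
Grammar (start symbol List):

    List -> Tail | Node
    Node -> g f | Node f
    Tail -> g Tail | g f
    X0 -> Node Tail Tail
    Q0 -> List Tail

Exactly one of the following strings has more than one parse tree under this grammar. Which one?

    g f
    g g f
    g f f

g f: 2 trees
g g f: 1 tree
g f f: 1 tree

g f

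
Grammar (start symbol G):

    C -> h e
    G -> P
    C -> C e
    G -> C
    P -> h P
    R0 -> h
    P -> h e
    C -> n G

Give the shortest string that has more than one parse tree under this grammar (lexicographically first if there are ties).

length 2: h e has 2 parse trees

Two derivations of h e:
  G ⇒ P ⇒ h e
  G ⇒ C ⇒ h e

h e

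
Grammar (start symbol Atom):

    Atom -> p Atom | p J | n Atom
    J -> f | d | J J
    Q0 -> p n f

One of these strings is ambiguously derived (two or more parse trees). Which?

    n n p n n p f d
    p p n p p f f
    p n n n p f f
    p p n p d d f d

n n p n n p f d: 1 tree
p p n p p f f: 1 tree
p n n n p f f: 1 tree
p p n p d d f d: 5 trees

p p n p d d f d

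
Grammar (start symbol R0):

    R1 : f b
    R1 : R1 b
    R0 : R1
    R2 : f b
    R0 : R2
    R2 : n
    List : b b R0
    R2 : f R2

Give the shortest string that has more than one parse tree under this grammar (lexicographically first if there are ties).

length 1: no string has ≥2 trees
length 2: f b has 2 parse trees

Two derivations of f b:
  R0 ⇒ R1 ⇒ f b
  R0 ⇒ R2 ⇒ f b

f b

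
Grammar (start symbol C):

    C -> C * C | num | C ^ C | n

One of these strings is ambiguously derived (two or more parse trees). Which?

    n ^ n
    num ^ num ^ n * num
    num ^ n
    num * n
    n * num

num ^ num ^ n * num

n ^ n: 1 tree
num ^ num ^ n * num: 5 trees
num ^ n: 1 tree
num * n: 1 tree
n * num: 1 tree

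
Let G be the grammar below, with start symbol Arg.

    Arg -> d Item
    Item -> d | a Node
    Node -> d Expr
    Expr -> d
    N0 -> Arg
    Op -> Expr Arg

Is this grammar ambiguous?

Unambiguous

(N0, Op are unreachable from Arg, so their rules don't affect L(Arg).) The reachable rules are right-linear with at most one rule per (nonterminal, next-terminal) pair. Each input token forces the next rule, so parsing is deterministic.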